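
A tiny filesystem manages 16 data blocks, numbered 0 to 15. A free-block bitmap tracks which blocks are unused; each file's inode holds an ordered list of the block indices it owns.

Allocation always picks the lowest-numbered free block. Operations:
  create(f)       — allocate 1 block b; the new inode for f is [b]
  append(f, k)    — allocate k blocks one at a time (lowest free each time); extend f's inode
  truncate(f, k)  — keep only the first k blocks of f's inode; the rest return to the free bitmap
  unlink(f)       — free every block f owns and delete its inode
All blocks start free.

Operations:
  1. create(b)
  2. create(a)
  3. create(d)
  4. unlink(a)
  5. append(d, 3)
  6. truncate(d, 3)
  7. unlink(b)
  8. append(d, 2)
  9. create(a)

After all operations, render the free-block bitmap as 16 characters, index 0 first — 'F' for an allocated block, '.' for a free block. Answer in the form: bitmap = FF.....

after create(b) → b:[0]  free=[F...............]
after create(a) → a:[1], b:[0]  free=[FF..............]
after create(d) → a:[1], b:[0], d:[2]  free=[FFF.............]
after unlink(a) → b:[0], d:[2]  free=[F.F.............]
after append(d, 3) → b:[0], d:[2, 1, 3, 4]  free=[FFFFF...........]
after truncate(d, 3) → b:[0], d:[2, 1, 3]  free=[FFFF............]
after unlink(b) → d:[2, 1, 3]  free=[.FFF............]
after append(d, 2) → d:[2, 1, 3, 0, 4]  free=[FFFFF...........]
after create(a) → a:[5], d:[2, 1, 3, 0, 4]  free=[FFFFFF..........]

bitmap = FFFFFF..........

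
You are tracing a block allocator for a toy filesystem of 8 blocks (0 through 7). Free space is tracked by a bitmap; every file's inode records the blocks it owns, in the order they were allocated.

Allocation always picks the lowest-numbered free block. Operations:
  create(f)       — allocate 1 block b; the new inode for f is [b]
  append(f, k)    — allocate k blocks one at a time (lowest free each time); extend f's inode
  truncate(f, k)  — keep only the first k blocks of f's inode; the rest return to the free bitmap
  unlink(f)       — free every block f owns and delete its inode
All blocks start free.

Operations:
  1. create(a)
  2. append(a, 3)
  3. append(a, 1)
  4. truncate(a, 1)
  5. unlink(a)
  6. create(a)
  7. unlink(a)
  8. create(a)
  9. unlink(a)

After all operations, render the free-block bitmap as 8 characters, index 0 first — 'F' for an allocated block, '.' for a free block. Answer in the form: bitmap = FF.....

bitmap = ........

create(a): bitmap=F....... | a=[0]
append(a, 3): bitmap=FFFF.... | a=[0, 1, 2, 3]
append(a, 1): bitmap=FFFFF... | a=[0, 1, 2, 3, 4]
truncate(a, 1): bitmap=F....... | a=[0]
unlink(a): bitmap=........ | 
create(a): bitmap=F....... | a=[0]
unlink(a): bitmap=........ | 
create(a): bitmap=F....... | a=[0]
unlink(a): bitmap=........ | 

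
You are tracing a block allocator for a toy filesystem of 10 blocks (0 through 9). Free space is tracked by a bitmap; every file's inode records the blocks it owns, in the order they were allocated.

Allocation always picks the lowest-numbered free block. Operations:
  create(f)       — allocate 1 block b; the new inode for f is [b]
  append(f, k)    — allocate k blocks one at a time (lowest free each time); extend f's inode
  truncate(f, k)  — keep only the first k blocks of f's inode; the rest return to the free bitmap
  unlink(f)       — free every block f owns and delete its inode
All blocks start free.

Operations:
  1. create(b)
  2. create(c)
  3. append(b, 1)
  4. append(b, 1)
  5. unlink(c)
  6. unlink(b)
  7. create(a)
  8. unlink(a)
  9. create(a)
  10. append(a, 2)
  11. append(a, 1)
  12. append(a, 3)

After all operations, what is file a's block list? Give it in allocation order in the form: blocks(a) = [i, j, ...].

blocks(a) = [0, 1, 2, 3, 4, 5, 6]

after create(b) → b:[0]  free=[F.........]
after create(c) → b:[0], c:[1]  free=[FF........]
after append(b, 1) → b:[0, 2], c:[1]  free=[FFF.......]
after append(b, 1) → b:[0, 2, 3], c:[1]  free=[FFFF......]
after unlink(c) → b:[0, 2, 3]  free=[F.FF......]
after unlink(b) →   free=[..........]
after create(a) → a:[0]  free=[F.........]
after unlink(a) →   free=[..........]
after create(a) → a:[0]  free=[F.........]
after append(a, 2) → a:[0, 1, 2]  free=[FFF.......]
after append(a, 1) → a:[0, 1, 2, 3]  free=[FFFF......]
after append(a, 3) → a:[0, 1, 2, 3, 4, 5, 6]  free=[FFFFFFF...]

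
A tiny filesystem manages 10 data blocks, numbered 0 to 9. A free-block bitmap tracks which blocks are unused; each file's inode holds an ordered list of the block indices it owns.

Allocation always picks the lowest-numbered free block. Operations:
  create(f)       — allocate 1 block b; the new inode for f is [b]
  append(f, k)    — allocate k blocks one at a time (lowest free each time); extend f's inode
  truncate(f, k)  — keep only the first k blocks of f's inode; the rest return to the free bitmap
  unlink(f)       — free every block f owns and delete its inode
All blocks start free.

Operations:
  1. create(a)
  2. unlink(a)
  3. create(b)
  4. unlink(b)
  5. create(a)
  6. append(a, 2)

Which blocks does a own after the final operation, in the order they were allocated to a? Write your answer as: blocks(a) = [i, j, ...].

blocks(a) = [0, 1, 2]

after create(a) → a:[0]  free=[F.........]
after unlink(a) →   free=[..........]
after create(b) → b:[0]  free=[F.........]
after unlink(b) →   free=[..........]
after create(a) → a:[0]  free=[F.........]
after append(a, 2) → a:[0, 1, 2]  free=[FFF.......]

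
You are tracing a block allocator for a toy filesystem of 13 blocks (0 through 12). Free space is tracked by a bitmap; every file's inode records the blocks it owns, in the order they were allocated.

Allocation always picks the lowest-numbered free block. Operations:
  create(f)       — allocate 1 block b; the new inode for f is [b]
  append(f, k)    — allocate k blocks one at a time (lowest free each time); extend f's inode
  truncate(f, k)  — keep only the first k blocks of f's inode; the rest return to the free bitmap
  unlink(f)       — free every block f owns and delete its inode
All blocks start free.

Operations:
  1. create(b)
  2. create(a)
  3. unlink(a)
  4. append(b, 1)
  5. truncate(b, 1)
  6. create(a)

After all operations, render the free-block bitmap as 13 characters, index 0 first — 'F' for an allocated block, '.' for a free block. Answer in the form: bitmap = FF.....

bitmap = FF...........

[1] create(b) — b=0 (map F............)
[2] create(a) — a=1 b=0 (map FF...........)
[3] unlink(a) — b=0 (map F............)
[4] append(b, 1) — b=0,1 (map FF...........)
[5] truncate(b, 1) — b=0 (map F............)
[6] create(a) — a=1 b=0 (map FF...........)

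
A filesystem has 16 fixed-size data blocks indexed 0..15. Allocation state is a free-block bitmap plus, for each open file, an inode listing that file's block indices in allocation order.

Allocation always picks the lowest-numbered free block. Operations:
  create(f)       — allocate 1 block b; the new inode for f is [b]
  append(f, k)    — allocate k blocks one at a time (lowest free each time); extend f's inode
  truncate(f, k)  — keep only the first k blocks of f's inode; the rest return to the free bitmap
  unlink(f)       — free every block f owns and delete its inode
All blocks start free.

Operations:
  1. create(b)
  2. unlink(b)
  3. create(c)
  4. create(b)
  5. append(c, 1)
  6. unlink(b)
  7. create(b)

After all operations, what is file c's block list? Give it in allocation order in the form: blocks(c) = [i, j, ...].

blocks(c) = [0, 2]

  1. create(b)  ⇒  F...............  {b→[0]}
  2. unlink(b)  ⇒  ................  {}
  3. create(c)  ⇒  F...............  {c→[0]}
  4. create(b)  ⇒  FF..............  {b→[1]; c→[0]}
  5. append(c, 1)  ⇒  FFF.............  {b→[1]; c→[0, 2]}
  6. unlink(b)  ⇒  F.F.............  {c→[0, 2]}
  7. create(b)  ⇒  FFF.............  {b→[1]; c→[0, 2]}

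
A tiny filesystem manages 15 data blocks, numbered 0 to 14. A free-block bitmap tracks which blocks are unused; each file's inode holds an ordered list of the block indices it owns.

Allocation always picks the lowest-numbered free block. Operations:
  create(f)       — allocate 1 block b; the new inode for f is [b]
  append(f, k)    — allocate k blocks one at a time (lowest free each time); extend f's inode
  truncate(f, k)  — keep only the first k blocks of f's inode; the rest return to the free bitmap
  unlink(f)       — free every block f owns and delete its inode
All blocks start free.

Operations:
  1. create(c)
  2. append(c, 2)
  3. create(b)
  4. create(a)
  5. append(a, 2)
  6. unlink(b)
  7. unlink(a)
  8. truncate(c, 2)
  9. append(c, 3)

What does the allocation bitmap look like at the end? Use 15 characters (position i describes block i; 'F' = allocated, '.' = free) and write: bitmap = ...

[1] create(c) — c=0 (map F..............)
[2] append(c, 2) — c=0,1,2 (map FFF............)
[3] create(b) — b=3 c=0,1,2 (map FFFF...........)
[4] create(a) — a=4 b=3 c=0,1,2 (map FFFFF..........)
[5] append(a, 2) — a=4,5,6 b=3 c=0,1,2 (map FFFFFFF........)
[6] unlink(b) — a=4,5,6 c=0,1,2 (map FFF.FFF........)
[7] unlink(a) — c=0,1,2 (map FFF............)
[8] truncate(c, 2) — c=0,1 (map FF.............)
[9] append(c, 3) — c=0,1,2,3,4 (map FFFFF..........)

bitmap = FFFFF..........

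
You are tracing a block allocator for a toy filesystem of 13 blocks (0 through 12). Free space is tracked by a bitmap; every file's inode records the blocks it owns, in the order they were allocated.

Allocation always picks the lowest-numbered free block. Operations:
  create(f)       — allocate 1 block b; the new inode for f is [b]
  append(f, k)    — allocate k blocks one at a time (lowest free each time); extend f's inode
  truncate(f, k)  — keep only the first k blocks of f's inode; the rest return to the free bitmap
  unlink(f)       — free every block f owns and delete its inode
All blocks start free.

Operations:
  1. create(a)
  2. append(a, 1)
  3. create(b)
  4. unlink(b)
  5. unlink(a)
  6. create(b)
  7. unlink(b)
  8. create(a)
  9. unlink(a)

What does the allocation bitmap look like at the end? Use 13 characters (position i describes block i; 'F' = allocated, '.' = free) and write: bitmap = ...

  1. create(a)  ⇒  F............  {a→[0]}
  2. append(a, 1)  ⇒  FF...........  {a→[0, 1]}
  3. create(b)  ⇒  FFF..........  {a→[0, 1]; b→[2]}
  4. unlink(b)  ⇒  FF...........  {a→[0, 1]}
  5. unlink(a)  ⇒  .............  {}
  6. create(b)  ⇒  F............  {b→[0]}
  7. unlink(b)  ⇒  .............  {}
  8. create(a)  ⇒  F............  {a→[0]}
  9. unlink(a)  ⇒  .............  {}

bitmap = .............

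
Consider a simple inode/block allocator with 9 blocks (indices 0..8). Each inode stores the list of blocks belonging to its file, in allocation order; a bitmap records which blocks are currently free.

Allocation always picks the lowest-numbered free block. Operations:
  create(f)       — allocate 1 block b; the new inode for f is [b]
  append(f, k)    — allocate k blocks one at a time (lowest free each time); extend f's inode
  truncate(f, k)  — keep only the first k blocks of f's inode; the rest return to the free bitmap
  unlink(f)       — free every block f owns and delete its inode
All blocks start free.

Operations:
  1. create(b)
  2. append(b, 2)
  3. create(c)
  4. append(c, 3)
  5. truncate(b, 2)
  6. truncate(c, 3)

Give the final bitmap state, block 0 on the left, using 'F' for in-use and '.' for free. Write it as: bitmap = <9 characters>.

bitmap = FF.FFF...

  1. create(b)  ⇒  F........  {b→[0]}
  2. append(b, 2)  ⇒  FFF......  {b→[0, 1, 2]}
  3. create(c)  ⇒  FFFF.....  {b→[0, 1, 2]; c→[3]}
  4. append(c, 3)  ⇒  FFFFFFF..  {b→[0, 1, 2]; c→[3, 4, 5, 6]}
  5. truncate(b, 2)  ⇒  FF.FFFF..  {b→[0, 1]; c→[3, 4, 5, 6]}
  6. truncate(c, 3)  ⇒  FF.FFF...  {b→[0, 1]; c→[3, 4, 5]}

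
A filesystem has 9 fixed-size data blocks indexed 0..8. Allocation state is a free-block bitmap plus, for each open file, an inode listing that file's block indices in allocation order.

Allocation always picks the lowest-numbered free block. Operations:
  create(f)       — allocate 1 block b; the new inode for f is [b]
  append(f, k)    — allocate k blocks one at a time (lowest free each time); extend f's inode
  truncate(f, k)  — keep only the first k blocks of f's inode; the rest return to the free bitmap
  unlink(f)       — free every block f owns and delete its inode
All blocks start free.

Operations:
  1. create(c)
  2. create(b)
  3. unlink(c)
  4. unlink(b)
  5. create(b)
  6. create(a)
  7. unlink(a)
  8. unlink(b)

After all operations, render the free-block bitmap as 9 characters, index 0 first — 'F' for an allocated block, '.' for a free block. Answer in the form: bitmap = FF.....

  1. create(c)  ⇒  F........  {c→[0]}
  2. create(b)  ⇒  FF.......  {b→[1]; c→[0]}
  3. unlink(c)  ⇒  .F.......  {b→[1]}
  4. unlink(b)  ⇒  .........  {}
  5. create(b)  ⇒  F........  {b→[0]}
  6. create(a)  ⇒  FF.......  {a→[1]; b→[0]}
  7. unlink(a)  ⇒  F........  {b→[0]}
  8. unlink(b)  ⇒  .........  {}

bitmap = .........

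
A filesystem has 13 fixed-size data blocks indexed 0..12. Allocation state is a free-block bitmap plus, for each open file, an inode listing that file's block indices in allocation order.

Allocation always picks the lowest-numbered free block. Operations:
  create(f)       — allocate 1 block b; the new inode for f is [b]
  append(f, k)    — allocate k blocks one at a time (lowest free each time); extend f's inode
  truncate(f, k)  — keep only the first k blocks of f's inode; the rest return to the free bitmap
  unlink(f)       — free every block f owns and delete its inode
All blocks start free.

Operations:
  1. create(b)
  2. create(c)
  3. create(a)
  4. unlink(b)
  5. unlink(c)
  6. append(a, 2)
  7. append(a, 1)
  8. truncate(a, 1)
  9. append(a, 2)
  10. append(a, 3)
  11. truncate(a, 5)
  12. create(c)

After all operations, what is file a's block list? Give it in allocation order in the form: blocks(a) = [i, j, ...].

blocks(a) = [2, 0, 1, 3, 4]

after create(b) → b:[0]  free=[F............]
after create(c) → b:[0], c:[1]  free=[FF...........]
after create(a) → a:[2], b:[0], c:[1]  free=[FFF..........]
after unlink(b) → a:[2], c:[1]  free=[.FF..........]
after unlink(c) → a:[2]  free=[..F..........]
after append(a, 2) → a:[2, 0, 1]  free=[FFF..........]
after append(a, 1) → a:[2, 0, 1, 3]  free=[FFFF.........]
after truncate(a, 1) → a:[2]  free=[..F..........]
after append(a, 2) → a:[2, 0, 1]  free=[FFF..........]
after append(a, 3) → a:[2, 0, 1, 3, 4, 5]  free=[FFFFFF.......]
after truncate(a, 5) → a:[2, 0, 1, 3, 4]  free=[FFFFF........]
after create(c) → a:[2, 0, 1, 3, 4], c:[5]  free=[FFFFFF.......]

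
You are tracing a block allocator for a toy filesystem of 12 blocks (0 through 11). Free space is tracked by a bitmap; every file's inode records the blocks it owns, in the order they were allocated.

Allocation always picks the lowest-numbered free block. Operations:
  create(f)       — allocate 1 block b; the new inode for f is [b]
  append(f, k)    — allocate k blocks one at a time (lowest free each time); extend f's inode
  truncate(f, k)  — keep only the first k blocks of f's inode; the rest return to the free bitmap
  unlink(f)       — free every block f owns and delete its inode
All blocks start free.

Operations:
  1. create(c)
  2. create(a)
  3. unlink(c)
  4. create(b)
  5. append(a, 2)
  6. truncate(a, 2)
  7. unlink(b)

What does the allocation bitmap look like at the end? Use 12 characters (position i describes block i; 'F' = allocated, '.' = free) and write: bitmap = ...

after create(c) → c:[0]  free=[F...........]
after create(a) → a:[1], c:[0]  free=[FF..........]
after unlink(c) → a:[1]  free=[.F..........]
after create(b) → a:[1], b:[0]  free=[FF..........]
after append(a, 2) → a:[1, 2, 3], b:[0]  free=[FFFF........]
after truncate(a, 2) → a:[1, 2], b:[0]  free=[FFF.........]
after unlink(b) → a:[1, 2]  free=[.FF.........]

bitmap = .FF.........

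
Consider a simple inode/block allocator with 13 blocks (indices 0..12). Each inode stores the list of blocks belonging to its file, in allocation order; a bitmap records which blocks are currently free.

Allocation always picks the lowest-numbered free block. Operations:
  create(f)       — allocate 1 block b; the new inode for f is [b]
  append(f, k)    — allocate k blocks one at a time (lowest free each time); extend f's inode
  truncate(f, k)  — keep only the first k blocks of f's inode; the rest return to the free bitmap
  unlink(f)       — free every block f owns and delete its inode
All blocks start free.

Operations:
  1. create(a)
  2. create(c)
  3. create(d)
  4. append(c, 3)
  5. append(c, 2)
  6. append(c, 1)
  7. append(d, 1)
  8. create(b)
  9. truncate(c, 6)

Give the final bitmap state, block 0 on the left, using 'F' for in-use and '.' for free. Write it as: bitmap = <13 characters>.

after create(a) → a:[0]  free=[F............]
after create(c) → a:[0], c:[1]  free=[FF...........]
after create(d) → a:[0], c:[1], d:[2]  free=[FFF..........]
after append(c, 3) → a:[0], c:[1, 3, 4, 5], d:[2]  free=[FFFFFF.......]
after append(c, 2) → a:[0], c:[1, 3, 4, 5, 6, 7], d:[2]  free=[FFFFFFFF.....]
after append(c, 1) → a:[0], c:[1, 3, 4, 5, 6, 7, 8], d:[2]  free=[FFFFFFFFF....]
after append(d, 1) → a:[0], c:[1, 3, 4, 5, 6, 7, 8], d:[2, 9]  free=[FFFFFFFFFF...]
after create(b) → a:[0], b:[10], c:[1, 3, 4, 5, 6, 7, 8], d:[2, 9]  free=[FFFFFFFFFFF..]
after truncate(c, 6) → a:[0], b:[10], c:[1, 3, 4, 5, 6, 7], d:[2, 9]  free=[FFFFFFFF.FF..]

bitmap = FFFFFFFF.FF..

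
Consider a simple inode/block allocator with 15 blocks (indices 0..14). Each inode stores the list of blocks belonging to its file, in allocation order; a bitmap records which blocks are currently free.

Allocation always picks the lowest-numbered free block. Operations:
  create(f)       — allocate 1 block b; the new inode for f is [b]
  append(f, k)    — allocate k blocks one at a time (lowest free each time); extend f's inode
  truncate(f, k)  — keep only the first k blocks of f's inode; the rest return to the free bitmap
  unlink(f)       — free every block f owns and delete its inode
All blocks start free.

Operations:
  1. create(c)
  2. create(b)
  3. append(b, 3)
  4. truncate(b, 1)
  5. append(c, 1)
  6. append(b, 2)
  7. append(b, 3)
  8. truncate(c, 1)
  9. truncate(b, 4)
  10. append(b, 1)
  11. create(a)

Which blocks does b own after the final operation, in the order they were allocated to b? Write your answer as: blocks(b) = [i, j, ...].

blocks(b) = [1, 3, 4, 5, 2]

after create(c) → c:[0]  free=[F..............]
after create(b) → b:[1], c:[0]  free=[FF.............]
after append(b, 3) → b:[1, 2, 3, 4], c:[0]  free=[FFFFF..........]
after truncate(b, 1) → b:[1], c:[0]  free=[FF.............]
after append(c, 1) → b:[1], c:[0, 2]  free=[FFF............]
after append(b, 2) → b:[1, 3, 4], c:[0, 2]  free=[FFFFF..........]
after append(b, 3) → b:[1, 3, 4, 5, 6, 7], c:[0, 2]  free=[FFFFFFFF.......]
after truncate(c, 1) → b:[1, 3, 4, 5, 6, 7], c:[0]  free=[FF.FFFFF.......]
after truncate(b, 4) → b:[1, 3, 4, 5], c:[0]  free=[FF.FFF.........]
after append(b, 1) → b:[1, 3, 4, 5, 2], c:[0]  free=[FFFFFF.........]
after create(a) → a:[6], b:[1, 3, 4, 5, 2], c:[0]  free=[FFFFFFF........]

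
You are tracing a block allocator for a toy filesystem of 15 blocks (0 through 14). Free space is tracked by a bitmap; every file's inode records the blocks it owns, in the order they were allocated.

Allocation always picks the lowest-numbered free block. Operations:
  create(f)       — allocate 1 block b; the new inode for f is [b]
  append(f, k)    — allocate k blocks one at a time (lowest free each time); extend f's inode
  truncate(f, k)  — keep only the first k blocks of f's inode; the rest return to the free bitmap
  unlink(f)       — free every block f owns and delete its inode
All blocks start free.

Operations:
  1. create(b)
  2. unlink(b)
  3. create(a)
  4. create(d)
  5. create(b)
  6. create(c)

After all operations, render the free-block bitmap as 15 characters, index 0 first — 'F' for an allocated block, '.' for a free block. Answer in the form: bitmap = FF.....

create(b): bitmap=F.............. | b=[0]
unlink(b): bitmap=............... | 
create(a): bitmap=F.............. | a=[0]
create(d): bitmap=FF............. | a=[0] d=[1]
create(b): bitmap=FFF............ | a=[0] b=[2] d=[1]
create(c): bitmap=FFFF........... | a=[0] b=[2] c=[3] d=[1]

bitmap = FFFF...........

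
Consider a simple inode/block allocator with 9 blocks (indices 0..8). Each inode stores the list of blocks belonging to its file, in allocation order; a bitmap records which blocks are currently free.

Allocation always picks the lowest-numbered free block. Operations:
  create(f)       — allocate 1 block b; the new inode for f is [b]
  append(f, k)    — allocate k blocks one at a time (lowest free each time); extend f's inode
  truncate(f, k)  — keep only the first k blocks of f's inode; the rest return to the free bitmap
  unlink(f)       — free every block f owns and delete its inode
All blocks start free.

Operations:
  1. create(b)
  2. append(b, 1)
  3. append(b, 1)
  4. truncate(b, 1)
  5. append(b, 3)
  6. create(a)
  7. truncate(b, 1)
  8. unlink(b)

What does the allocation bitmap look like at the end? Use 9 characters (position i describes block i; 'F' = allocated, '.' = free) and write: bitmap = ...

after create(b) → b:[0]  free=[F........]
after append(b, 1) → b:[0, 1]  free=[FF.......]
after append(b, 1) → b:[0, 1, 2]  free=[FFF......]
after truncate(b, 1) → b:[0]  free=[F........]
after append(b, 3) → b:[0, 1, 2, 3]  free=[FFFF.....]
after create(a) → a:[4], b:[0, 1, 2, 3]  free=[FFFFF....]
after truncate(b, 1) → a:[4], b:[0]  free=[F...F....]
after unlink(b) → a:[4]  free=[....F....]

bitmap = ....F....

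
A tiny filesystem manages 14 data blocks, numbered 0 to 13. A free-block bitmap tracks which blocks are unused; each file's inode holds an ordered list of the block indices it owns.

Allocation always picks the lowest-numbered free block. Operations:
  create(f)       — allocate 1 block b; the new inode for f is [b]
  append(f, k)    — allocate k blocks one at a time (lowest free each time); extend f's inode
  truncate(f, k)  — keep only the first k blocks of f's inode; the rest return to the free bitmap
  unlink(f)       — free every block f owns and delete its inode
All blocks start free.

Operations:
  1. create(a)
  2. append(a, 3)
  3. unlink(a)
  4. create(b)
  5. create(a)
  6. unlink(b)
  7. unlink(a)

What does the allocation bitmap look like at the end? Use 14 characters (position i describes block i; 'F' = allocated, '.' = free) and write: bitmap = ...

[1] create(a) — a=0 (map F.............)
[2] append(a, 3) — a=0,1,2,3 (map FFFF..........)
[3] unlink(a) —  (map ..............)
[4] create(b) — b=0 (map F.............)
[5] create(a) — a=1 b=0 (map FF............)
[6] unlink(b) — a=1 (map .F............)
[7] unlink(a) —  (map ..............)

bitmap = ..............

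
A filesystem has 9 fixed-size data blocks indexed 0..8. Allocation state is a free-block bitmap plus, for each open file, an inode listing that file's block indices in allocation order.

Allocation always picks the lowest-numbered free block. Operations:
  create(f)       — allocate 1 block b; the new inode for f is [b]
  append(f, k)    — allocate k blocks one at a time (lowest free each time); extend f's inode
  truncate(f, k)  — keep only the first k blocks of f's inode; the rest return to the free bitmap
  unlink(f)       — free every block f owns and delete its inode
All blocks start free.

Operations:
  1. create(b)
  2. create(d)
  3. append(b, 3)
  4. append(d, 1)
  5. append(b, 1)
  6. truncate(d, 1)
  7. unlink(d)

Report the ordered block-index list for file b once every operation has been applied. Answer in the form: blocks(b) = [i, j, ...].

blocks(b) = [0, 2, 3, 4, 6]

[1] create(b) — b=0 (map F........)
[2] create(d) — b=0 d=1 (map FF.......)
[3] append(b, 3) — b=0,2,3,4 d=1 (map FFFFF....)
[4] append(d, 1) — b=0,2,3,4 d=1,5 (map FFFFFF...)
[5] append(b, 1) — b=0,2,3,4,6 d=1,5 (map FFFFFFF..)
[6] truncate(d, 1) — b=0,2,3,4,6 d=1 (map FFFFF.F..)
[7] unlink(d) — b=0,2,3,4,6 (map F.FFF.F..)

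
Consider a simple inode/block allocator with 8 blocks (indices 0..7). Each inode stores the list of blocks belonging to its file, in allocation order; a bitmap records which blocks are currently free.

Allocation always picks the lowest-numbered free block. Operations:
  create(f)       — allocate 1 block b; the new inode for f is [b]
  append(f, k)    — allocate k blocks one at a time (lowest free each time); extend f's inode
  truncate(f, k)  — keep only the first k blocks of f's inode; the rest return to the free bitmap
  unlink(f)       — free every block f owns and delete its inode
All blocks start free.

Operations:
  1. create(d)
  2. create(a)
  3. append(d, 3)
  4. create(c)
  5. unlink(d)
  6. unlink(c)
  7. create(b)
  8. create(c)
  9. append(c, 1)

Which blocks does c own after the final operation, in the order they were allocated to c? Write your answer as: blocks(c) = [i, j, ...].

blocks(c) = [2, 3]

after create(d) → d:[0]  free=[F.......]
after create(a) → a:[1], d:[0]  free=[FF......]
after append(d, 3) → a:[1], d:[0, 2, 3, 4]  free=[FFFFF...]
after create(c) → a:[1], c:[5], d:[0, 2, 3, 4]  free=[FFFFFF..]
after unlink(d) → a:[1], c:[5]  free=[.F...F..]
after unlink(c) → a:[1]  free=[.F......]
after create(b) → a:[1], b:[0]  free=[FF......]
after create(c) → a:[1], b:[0], c:[2]  free=[FFF.....]
after append(c, 1) → a:[1], b:[0], c:[2, 3]  free=[FFFF....]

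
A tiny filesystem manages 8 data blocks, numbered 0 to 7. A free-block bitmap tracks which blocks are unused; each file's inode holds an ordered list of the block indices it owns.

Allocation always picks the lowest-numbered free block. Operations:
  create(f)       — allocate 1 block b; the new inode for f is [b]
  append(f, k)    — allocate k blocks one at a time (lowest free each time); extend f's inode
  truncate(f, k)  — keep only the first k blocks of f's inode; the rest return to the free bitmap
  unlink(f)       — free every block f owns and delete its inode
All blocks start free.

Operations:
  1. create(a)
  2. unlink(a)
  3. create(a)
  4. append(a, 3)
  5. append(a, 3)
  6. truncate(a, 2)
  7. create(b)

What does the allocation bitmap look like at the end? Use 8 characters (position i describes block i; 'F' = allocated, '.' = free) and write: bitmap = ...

[1] create(a) — a=0 (map F.......)
[2] unlink(a) —  (map ........)
[3] create(a) — a=0 (map F.......)
[4] append(a, 3) — a=0,1,2,3 (map FFFF....)
[5] append(a, 3) — a=0,1,2,3,4,5,6 (map FFFFFFF.)
[6] truncate(a, 2) — a=0,1 (map FF......)
[7] create(b) — a=0,1 b=2 (map FFF.....)

bitmap = FFF.....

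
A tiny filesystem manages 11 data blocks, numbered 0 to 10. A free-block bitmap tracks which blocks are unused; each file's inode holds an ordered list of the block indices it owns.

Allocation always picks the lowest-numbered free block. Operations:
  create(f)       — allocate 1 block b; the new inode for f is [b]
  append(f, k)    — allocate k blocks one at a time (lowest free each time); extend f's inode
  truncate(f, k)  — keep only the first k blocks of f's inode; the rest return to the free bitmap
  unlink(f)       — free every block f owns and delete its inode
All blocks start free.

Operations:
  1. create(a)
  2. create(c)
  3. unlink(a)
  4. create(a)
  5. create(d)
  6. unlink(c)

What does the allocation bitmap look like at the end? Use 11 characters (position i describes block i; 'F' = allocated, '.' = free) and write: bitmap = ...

bitmap = F.F........

create(a): bitmap=F.......... | a=[0]
create(c): bitmap=FF......... | a=[0] c=[1]
unlink(a): bitmap=.F......... | c=[1]
create(a): bitmap=FF......... | a=[0] c=[1]
create(d): bitmap=FFF........ | a=[0] c=[1] d=[2]
unlink(c): bitmap=F.F........ | a=[0] d=[2]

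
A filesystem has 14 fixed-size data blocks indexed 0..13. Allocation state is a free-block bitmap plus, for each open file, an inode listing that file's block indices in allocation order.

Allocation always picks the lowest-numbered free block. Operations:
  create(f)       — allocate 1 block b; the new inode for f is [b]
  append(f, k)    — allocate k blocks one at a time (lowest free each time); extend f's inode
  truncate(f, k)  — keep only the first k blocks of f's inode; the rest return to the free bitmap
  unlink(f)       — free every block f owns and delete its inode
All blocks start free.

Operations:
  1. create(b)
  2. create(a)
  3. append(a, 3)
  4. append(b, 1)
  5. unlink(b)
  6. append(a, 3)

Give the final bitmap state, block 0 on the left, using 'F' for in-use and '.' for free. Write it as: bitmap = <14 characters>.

bitmap = FFFFFFF.......

[1] create(b) — b=0 (map F.............)
[2] create(a) — a=1 b=0 (map FF............)
[3] append(a, 3) — a=1,2,3,4 b=0 (map FFFFF.........)
[4] append(b, 1) — a=1,2,3,4 b=0,5 (map FFFFFF........)
[5] unlink(b) — a=1,2,3,4 (map .FFFF.........)
[6] append(a, 3) — a=1,2,3,4,0,5,6 (map FFFFFFF.......)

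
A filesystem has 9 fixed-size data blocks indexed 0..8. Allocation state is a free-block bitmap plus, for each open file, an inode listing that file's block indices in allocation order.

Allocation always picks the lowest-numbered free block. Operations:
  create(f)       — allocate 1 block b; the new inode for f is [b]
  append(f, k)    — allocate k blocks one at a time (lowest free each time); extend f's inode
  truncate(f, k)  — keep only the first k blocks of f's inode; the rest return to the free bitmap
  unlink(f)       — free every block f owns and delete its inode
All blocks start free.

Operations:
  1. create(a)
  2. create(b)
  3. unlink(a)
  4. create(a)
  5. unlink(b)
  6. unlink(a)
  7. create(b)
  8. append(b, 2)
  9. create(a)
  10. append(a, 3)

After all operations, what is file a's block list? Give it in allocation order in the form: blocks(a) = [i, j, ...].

[1] create(a) — a=0 (map F........)
[2] create(b) — a=0 b=1 (map FF.......)
[3] unlink(a) — b=1 (map .F.......)
[4] create(a) — a=0 b=1 (map FF.......)
[5] unlink(b) — a=0 (map F........)
[6] unlink(a) —  (map .........)
[7] create(b) — b=0 (map F........)
[8] append(b, 2) — b=0,1,2 (map FFF......)
[9] create(a) — a=3 b=0,1,2 (map FFFF.....)
[10] append(a, 3) — a=3,4,5,6 b=0,1,2 (map FFFFFFF..)

blocks(a) = [3, 4, 5, 6]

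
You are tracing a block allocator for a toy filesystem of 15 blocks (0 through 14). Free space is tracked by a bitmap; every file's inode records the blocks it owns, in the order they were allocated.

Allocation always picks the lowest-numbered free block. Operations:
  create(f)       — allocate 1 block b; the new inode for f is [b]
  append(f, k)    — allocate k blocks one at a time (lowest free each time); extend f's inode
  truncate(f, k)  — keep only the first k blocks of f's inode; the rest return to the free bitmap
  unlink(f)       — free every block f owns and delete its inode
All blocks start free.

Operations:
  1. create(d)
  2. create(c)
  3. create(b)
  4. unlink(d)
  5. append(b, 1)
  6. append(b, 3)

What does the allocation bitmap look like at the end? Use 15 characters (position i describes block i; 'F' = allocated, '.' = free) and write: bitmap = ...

[1] create(d) — d=0 (map F..............)
[2] create(c) — c=1 d=0 (map FF.............)
[3] create(b) — b=2 c=1 d=0 (map FFF............)
[4] unlink(d) — b=2 c=1 (map .FF............)
[5] append(b, 1) — b=2,0 c=1 (map FFF............)
[6] append(b, 3) — b=2,0,3,4,5 c=1 (map FFFFFF.........)

bitmap = FFFFFF.........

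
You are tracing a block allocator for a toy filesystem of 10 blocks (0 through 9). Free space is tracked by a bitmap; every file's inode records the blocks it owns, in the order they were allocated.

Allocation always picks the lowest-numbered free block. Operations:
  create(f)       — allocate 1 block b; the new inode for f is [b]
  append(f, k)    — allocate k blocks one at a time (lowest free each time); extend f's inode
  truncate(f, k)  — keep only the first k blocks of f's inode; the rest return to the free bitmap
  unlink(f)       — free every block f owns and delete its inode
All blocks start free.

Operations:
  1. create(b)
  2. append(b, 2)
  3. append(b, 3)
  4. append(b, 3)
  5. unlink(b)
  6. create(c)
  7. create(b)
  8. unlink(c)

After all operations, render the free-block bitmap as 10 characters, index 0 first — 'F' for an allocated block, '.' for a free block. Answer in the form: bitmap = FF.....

[1] create(b) — b=0 (map F.........)
[2] append(b, 2) — b=0,1,2 (map FFF.......)
[3] append(b, 3) — b=0,1,2,3,4,5 (map FFFFFF....)
[4] append(b, 3) — b=0,1,2,3,4,5,6,7,8 (map FFFFFFFFF.)
[5] unlink(b) —  (map ..........)
[6] create(c) — c=0 (map F.........)
[7] create(b) — b=1 c=0 (map FF........)
[8] unlink(c) — b=1 (map .F........)

bitmap = .F........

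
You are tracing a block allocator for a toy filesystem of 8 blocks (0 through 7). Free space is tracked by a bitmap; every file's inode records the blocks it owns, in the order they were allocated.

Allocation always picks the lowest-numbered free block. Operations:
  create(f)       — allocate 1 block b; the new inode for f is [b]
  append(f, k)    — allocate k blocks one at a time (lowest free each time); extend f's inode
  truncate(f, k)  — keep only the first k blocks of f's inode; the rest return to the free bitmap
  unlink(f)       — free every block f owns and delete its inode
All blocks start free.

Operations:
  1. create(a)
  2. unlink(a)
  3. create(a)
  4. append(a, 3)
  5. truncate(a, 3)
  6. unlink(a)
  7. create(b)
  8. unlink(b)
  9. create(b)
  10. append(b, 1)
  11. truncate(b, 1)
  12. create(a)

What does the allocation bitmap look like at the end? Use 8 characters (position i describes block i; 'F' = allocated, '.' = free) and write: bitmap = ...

bitmap = FF......

  1. create(a)  ⇒  F.......  {a→[0]}
  2. unlink(a)  ⇒  ........  {}
  3. create(a)  ⇒  F.......  {a→[0]}
  4. append(a, 3)  ⇒  FFFF....  {a→[0, 1, 2, 3]}
  5. truncate(a, 3)  ⇒  FFF.....  {a→[0, 1, 2]}
  6. unlink(a)  ⇒  ........  {}
  7. create(b)  ⇒  F.......  {b→[0]}
  8. unlink(b)  ⇒  ........  {}
  9. create(b)  ⇒  F.......  {b→[0]}
  10. append(b, 1)  ⇒  FF......  {b→[0, 1]}
  11. truncate(b, 1)  ⇒  F.......  {b→[0]}
  12. create(a)  ⇒  FF......  {a→[1]; b→[0]}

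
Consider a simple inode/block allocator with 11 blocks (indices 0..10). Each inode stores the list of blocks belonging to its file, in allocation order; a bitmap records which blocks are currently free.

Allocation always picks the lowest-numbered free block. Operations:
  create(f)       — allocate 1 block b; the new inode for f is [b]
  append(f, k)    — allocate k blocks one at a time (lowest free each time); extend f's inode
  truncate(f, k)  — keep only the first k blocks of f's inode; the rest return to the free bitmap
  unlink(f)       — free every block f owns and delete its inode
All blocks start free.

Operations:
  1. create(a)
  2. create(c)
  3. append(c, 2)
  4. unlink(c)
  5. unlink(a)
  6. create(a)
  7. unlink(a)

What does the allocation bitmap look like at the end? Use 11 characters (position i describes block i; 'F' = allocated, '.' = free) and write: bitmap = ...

bitmap = ...........

after create(a) → a:[0]  free=[F..........]
after create(c) → a:[0], c:[1]  free=[FF.........]
after append(c, 2) → a:[0], c:[1, 2, 3]  free=[FFFF.......]
after unlink(c) → a:[0]  free=[F..........]
after unlink(a) →   free=[...........]
after create(a) → a:[0]  free=[F..........]
after unlink(a) →   free=[...........]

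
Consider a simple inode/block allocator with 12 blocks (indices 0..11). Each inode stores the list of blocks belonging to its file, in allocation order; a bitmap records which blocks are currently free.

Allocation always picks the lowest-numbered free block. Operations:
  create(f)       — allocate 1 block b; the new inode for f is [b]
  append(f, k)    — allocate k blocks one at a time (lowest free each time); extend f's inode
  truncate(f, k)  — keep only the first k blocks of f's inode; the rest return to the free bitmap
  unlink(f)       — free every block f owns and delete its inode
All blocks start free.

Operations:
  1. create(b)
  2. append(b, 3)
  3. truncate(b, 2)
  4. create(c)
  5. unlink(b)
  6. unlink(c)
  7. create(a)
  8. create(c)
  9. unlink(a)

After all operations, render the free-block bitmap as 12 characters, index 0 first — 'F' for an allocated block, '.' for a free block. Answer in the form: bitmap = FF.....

[1] create(b) — b=0 (map F...........)
[2] append(b, 3) — b=0,1,2,3 (map FFFF........)
[3] truncate(b, 2) — b=0,1 (map FF..........)
[4] create(c) — b=0,1 c=2 (map FFF.........)
[5] unlink(b) — c=2 (map ..F.........)
[6] unlink(c) —  (map ............)
[7] create(a) — a=0 (map F...........)
[8] create(c) — a=0 c=1 (map FF..........)
[9] unlink(a) — c=1 (map .F..........)

bitmap = .F..........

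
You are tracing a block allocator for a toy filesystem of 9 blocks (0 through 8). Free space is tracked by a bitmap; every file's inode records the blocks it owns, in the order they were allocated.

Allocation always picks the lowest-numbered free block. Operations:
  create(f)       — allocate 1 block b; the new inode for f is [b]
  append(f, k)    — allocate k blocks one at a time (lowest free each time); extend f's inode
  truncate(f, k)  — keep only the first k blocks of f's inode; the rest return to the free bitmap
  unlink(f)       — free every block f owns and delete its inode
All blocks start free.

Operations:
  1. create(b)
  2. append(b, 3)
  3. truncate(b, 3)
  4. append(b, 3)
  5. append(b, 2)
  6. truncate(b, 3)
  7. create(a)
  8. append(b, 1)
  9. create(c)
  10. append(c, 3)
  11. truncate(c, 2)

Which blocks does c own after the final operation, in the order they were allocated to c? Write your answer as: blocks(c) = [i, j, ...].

blocks(c) = [5, 6]

after create(b) → b:[0]  free=[F........]
after append(b, 3) → b:[0, 1, 2, 3]  free=[FFFF.....]
after truncate(b, 3) → b:[0, 1, 2]  free=[FFF......]
after append(b, 3) → b:[0, 1, 2, 3, 4, 5]  free=[FFFFFF...]
after append(b, 2) → b:[0, 1, 2, 3, 4, 5, 6, 7]  free=[FFFFFFFF.]
after truncate(b, 3) → b:[0, 1, 2]  free=[FFF......]
after create(a) → a:[3], b:[0, 1, 2]  free=[FFFF.....]
after append(b, 1) → a:[3], b:[0, 1, 2, 4]  free=[FFFFF....]
after create(c) → a:[3], b:[0, 1, 2, 4], c:[5]  free=[FFFFFF...]
after append(c, 3) → a:[3], b:[0, 1, 2, 4], c:[5, 6, 7, 8]  free=[FFFFFFFFF]
after truncate(c, 2) → a:[3], b:[0, 1, 2, 4], c:[5, 6]  free=[FFFFFFF..]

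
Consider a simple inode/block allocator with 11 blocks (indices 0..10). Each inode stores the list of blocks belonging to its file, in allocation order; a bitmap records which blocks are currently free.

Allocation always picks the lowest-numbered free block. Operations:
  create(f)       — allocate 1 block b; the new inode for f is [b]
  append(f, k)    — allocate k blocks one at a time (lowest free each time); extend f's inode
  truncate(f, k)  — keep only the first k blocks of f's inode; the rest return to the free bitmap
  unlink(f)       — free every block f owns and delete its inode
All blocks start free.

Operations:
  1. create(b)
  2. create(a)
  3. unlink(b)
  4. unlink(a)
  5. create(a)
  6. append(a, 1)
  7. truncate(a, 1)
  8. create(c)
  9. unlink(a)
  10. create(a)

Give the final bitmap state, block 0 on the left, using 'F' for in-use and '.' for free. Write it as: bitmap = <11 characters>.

bitmap = FF.........

[1] create(b) — b=0 (map F..........)
[2] create(a) — a=1 b=0 (map FF.........)
[3] unlink(b) — a=1 (map .F.........)
[4] unlink(a) —  (map ...........)
[5] create(a) — a=0 (map F..........)
[6] append(a, 1) — a=0,1 (map FF.........)
[7] truncate(a, 1) — a=0 (map F..........)
[8] create(c) — a=0 c=1 (map FF.........)
[9] unlink(a) — c=1 (map .F.........)
[10] create(a) — a=0 c=1 (map FF.........)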